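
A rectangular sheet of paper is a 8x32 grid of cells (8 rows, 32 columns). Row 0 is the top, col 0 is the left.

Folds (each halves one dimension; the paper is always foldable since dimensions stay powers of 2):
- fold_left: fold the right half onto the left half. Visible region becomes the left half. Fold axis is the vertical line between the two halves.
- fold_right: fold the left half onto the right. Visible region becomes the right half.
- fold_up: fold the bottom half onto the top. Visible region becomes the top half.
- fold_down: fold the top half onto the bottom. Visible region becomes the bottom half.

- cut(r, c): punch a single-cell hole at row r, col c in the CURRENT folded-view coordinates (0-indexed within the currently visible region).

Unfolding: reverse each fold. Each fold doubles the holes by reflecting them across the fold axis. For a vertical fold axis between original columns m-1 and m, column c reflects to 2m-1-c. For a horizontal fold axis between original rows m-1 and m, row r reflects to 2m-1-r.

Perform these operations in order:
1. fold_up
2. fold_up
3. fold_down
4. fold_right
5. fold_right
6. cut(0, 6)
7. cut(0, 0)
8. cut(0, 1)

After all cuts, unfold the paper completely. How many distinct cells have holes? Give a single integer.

Op 1 fold_up: fold axis h@4; visible region now rows[0,4) x cols[0,32) = 4x32
Op 2 fold_up: fold axis h@2; visible region now rows[0,2) x cols[0,32) = 2x32
Op 3 fold_down: fold axis h@1; visible region now rows[1,2) x cols[0,32) = 1x32
Op 4 fold_right: fold axis v@16; visible region now rows[1,2) x cols[16,32) = 1x16
Op 5 fold_right: fold axis v@24; visible region now rows[1,2) x cols[24,32) = 1x8
Op 6 cut(0, 6): punch at orig (1,30); cuts so far [(1, 30)]; region rows[1,2) x cols[24,32) = 1x8
Op 7 cut(0, 0): punch at orig (1,24); cuts so far [(1, 24), (1, 30)]; region rows[1,2) x cols[24,32) = 1x8
Op 8 cut(0, 1): punch at orig (1,25); cuts so far [(1, 24), (1, 25), (1, 30)]; region rows[1,2) x cols[24,32) = 1x8
Unfold 1 (reflect across v@24): 6 holes -> [(1, 17), (1, 22), (1, 23), (1, 24), (1, 25), (1, 30)]
Unfold 2 (reflect across v@16): 12 holes -> [(1, 1), (1, 6), (1, 7), (1, 8), (1, 9), (1, 14), (1, 17), (1, 22), (1, 23), (1, 24), (1, 25), (1, 30)]
Unfold 3 (reflect across h@1): 24 holes -> [(0, 1), (0, 6), (0, 7), (0, 8), (0, 9), (0, 14), (0, 17), (0, 22), (0, 23), (0, 24), (0, 25), (0, 30), (1, 1), (1, 6), (1, 7), (1, 8), (1, 9), (1, 14), (1, 17), (1, 22), (1, 23), (1, 24), (1, 25), (1, 30)]
Unfold 4 (reflect across h@2): 48 holes -> [(0, 1), (0, 6), (0, 7), (0, 8), (0, 9), (0, 14), (0, 17), (0, 22), (0, 23), (0, 24), (0, 25), (0, 30), (1, 1), (1, 6), (1, 7), (1, 8), (1, 9), (1, 14), (1, 17), (1, 22), (1, 23), (1, 24), (1, 25), (1, 30), (2, 1), (2, 6), (2, 7), (2, 8), (2, 9), (2, 14), (2, 17), (2, 22), (2, 23), (2, 24), (2, 25), (2, 30), (3, 1), (3, 6), (3, 7), (3, 8), (3, 9), (3, 14), (3, 17), (3, 22), (3, 23), (3, 24), (3, 25), (3, 30)]
Unfold 5 (reflect across h@4): 96 holes -> [(0, 1), (0, 6), (0, 7), (0, 8), (0, 9), (0, 14), (0, 17), (0, 22), (0, 23), (0, 24), (0, 25), (0, 30), (1, 1), (1, 6), (1, 7), (1, 8), (1, 9), (1, 14), (1, 17), (1, 22), (1, 23), (1, 24), (1, 25), (1, 30), (2, 1), (2, 6), (2, 7), (2, 8), (2, 9), (2, 14), (2, 17), (2, 22), (2, 23), (2, 24), (2, 25), (2, 30), (3, 1), (3, 6), (3, 7), (3, 8), (3, 9), (3, 14), (3, 17), (3, 22), (3, 23), (3, 24), (3, 25), (3, 30), (4, 1), (4, 6), (4, 7), (4, 8), (4, 9), (4, 14), (4, 17), (4, 22), (4, 23), (4, 24), (4, 25), (4, 30), (5, 1), (5, 6), (5, 7), (5, 8), (5, 9), (5, 14), (5, 17), (5, 22), (5, 23), (5, 24), (5, 25), (5, 30), (6, 1), (6, 6), (6, 7), (6, 8), (6, 9), (6, 14), (6, 17), (6, 22), (6, 23), (6, 24), (6, 25), (6, 30), (7, 1), (7, 6), (7, 7), (7, 8), (7, 9), (7, 14), (7, 17), (7, 22), (7, 23), (7, 24), (7, 25), (7, 30)]

Answer: 96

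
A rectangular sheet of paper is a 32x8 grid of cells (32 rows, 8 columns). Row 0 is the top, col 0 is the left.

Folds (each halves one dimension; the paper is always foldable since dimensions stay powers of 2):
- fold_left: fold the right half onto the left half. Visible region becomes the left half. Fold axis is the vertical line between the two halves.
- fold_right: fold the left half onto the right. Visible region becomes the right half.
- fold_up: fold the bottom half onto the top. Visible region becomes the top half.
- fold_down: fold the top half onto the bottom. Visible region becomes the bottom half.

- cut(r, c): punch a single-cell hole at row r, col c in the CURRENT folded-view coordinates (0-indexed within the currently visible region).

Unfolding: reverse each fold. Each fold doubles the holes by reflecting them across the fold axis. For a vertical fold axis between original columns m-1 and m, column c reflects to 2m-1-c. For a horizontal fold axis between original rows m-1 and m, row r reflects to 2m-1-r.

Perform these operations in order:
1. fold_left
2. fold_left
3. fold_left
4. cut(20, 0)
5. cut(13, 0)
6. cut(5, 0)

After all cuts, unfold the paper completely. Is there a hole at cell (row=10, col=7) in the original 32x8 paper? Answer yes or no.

Op 1 fold_left: fold axis v@4; visible region now rows[0,32) x cols[0,4) = 32x4
Op 2 fold_left: fold axis v@2; visible region now rows[0,32) x cols[0,2) = 32x2
Op 3 fold_left: fold axis v@1; visible region now rows[0,32) x cols[0,1) = 32x1
Op 4 cut(20, 0): punch at orig (20,0); cuts so far [(20, 0)]; region rows[0,32) x cols[0,1) = 32x1
Op 5 cut(13, 0): punch at orig (13,0); cuts so far [(13, 0), (20, 0)]; region rows[0,32) x cols[0,1) = 32x1
Op 6 cut(5, 0): punch at orig (5,0); cuts so far [(5, 0), (13, 0), (20, 0)]; region rows[0,32) x cols[0,1) = 32x1
Unfold 1 (reflect across v@1): 6 holes -> [(5, 0), (5, 1), (13, 0), (13, 1), (20, 0), (20, 1)]
Unfold 2 (reflect across v@2): 12 holes -> [(5, 0), (5, 1), (5, 2), (5, 3), (13, 0), (13, 1), (13, 2), (13, 3), (20, 0), (20, 1), (20, 2), (20, 3)]
Unfold 3 (reflect across v@4): 24 holes -> [(5, 0), (5, 1), (5, 2), (5, 3), (5, 4), (5, 5), (5, 6), (5, 7), (13, 0), (13, 1), (13, 2), (13, 3), (13, 4), (13, 5), (13, 6), (13, 7), (20, 0), (20, 1), (20, 2), (20, 3), (20, 4), (20, 5), (20, 6), (20, 7)]
Holes: [(5, 0), (5, 1), (5, 2), (5, 3), (5, 4), (5, 5), (5, 6), (5, 7), (13, 0), (13, 1), (13, 2), (13, 3), (13, 4), (13, 5), (13, 6), (13, 7), (20, 0), (20, 1), (20, 2), (20, 3), (20, 4), (20, 5), (20, 6), (20, 7)]

Answer: no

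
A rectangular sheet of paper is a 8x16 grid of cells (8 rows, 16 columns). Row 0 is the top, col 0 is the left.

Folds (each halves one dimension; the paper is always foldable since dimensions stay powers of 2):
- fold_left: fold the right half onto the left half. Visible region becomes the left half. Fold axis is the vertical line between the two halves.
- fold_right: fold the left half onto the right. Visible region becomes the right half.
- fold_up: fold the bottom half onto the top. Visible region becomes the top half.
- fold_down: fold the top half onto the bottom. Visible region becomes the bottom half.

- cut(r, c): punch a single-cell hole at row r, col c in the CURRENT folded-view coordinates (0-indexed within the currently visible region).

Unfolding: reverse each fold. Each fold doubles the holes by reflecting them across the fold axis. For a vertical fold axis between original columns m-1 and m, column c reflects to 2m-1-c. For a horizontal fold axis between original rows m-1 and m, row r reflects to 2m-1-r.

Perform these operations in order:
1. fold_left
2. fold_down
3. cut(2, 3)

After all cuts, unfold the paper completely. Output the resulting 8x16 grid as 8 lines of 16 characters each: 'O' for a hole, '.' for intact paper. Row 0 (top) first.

Op 1 fold_left: fold axis v@8; visible region now rows[0,8) x cols[0,8) = 8x8
Op 2 fold_down: fold axis h@4; visible region now rows[4,8) x cols[0,8) = 4x8
Op 3 cut(2, 3): punch at orig (6,3); cuts so far [(6, 3)]; region rows[4,8) x cols[0,8) = 4x8
Unfold 1 (reflect across h@4): 2 holes -> [(1, 3), (6, 3)]
Unfold 2 (reflect across v@8): 4 holes -> [(1, 3), (1, 12), (6, 3), (6, 12)]

Answer: ................
...O........O...
................
................
................
................
...O........O...
................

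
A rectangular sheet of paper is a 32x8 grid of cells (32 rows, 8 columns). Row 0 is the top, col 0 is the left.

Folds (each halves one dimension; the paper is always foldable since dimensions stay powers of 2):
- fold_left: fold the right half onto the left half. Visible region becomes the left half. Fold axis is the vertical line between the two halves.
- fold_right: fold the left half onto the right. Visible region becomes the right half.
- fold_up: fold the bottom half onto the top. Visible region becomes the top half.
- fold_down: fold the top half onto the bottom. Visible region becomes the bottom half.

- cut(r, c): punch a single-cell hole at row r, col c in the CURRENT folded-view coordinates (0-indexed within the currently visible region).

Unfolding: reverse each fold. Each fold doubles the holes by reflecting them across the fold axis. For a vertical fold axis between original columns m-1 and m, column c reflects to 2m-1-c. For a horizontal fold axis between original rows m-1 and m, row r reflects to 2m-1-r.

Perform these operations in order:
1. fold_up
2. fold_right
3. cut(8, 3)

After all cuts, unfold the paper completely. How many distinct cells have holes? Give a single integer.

Answer: 4

Derivation:
Op 1 fold_up: fold axis h@16; visible region now rows[0,16) x cols[0,8) = 16x8
Op 2 fold_right: fold axis v@4; visible region now rows[0,16) x cols[4,8) = 16x4
Op 3 cut(8, 3): punch at orig (8,7); cuts so far [(8, 7)]; region rows[0,16) x cols[4,8) = 16x4
Unfold 1 (reflect across v@4): 2 holes -> [(8, 0), (8, 7)]
Unfold 2 (reflect across h@16): 4 holes -> [(8, 0), (8, 7), (23, 0), (23, 7)]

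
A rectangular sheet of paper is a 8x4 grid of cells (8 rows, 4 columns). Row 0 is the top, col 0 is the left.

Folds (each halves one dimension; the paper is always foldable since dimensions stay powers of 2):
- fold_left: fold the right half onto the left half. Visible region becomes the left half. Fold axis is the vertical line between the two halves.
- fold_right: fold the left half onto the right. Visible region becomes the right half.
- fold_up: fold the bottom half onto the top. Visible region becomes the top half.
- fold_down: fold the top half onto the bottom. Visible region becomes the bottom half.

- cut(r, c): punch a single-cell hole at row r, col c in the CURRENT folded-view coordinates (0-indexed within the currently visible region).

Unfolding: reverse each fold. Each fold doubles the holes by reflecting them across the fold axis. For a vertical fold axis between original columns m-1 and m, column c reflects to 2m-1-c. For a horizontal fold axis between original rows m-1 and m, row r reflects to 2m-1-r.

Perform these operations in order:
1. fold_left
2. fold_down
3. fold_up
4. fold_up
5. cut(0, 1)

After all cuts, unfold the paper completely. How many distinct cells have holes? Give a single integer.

Answer: 16

Derivation:
Op 1 fold_left: fold axis v@2; visible region now rows[0,8) x cols[0,2) = 8x2
Op 2 fold_down: fold axis h@4; visible region now rows[4,8) x cols[0,2) = 4x2
Op 3 fold_up: fold axis h@6; visible region now rows[4,6) x cols[0,2) = 2x2
Op 4 fold_up: fold axis h@5; visible region now rows[4,5) x cols[0,2) = 1x2
Op 5 cut(0, 1): punch at orig (4,1); cuts so far [(4, 1)]; region rows[4,5) x cols[0,2) = 1x2
Unfold 1 (reflect across h@5): 2 holes -> [(4, 1), (5, 1)]
Unfold 2 (reflect across h@6): 4 holes -> [(4, 1), (5, 1), (6, 1), (7, 1)]
Unfold 3 (reflect across h@4): 8 holes -> [(0, 1), (1, 1), (2, 1), (3, 1), (4, 1), (5, 1), (6, 1), (7, 1)]
Unfold 4 (reflect across v@2): 16 holes -> [(0, 1), (0, 2), (1, 1), (1, 2), (2, 1), (2, 2), (3, 1), (3, 2), (4, 1), (4, 2), (5, 1), (5, 2), (6, 1), (6, 2), (7, 1), (7, 2)]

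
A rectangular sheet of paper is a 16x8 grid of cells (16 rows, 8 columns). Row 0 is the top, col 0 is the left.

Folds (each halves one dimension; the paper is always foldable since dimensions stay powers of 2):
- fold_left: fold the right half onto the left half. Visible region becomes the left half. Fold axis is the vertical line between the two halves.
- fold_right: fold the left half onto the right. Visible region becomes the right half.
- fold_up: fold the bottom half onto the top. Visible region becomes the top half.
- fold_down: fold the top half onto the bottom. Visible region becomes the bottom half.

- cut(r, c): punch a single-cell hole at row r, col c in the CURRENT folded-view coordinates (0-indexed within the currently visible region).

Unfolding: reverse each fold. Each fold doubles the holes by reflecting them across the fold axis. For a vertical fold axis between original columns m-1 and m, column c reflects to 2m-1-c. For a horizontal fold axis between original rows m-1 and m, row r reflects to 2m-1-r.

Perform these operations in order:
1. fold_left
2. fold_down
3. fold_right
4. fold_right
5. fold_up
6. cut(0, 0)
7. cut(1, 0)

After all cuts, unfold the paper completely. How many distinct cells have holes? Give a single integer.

Answer: 64

Derivation:
Op 1 fold_left: fold axis v@4; visible region now rows[0,16) x cols[0,4) = 16x4
Op 2 fold_down: fold axis h@8; visible region now rows[8,16) x cols[0,4) = 8x4
Op 3 fold_right: fold axis v@2; visible region now rows[8,16) x cols[2,4) = 8x2
Op 4 fold_right: fold axis v@3; visible region now rows[8,16) x cols[3,4) = 8x1
Op 5 fold_up: fold axis h@12; visible region now rows[8,12) x cols[3,4) = 4x1
Op 6 cut(0, 0): punch at orig (8,3); cuts so far [(8, 3)]; region rows[8,12) x cols[3,4) = 4x1
Op 7 cut(1, 0): punch at orig (9,3); cuts so far [(8, 3), (9, 3)]; region rows[8,12) x cols[3,4) = 4x1
Unfold 1 (reflect across h@12): 4 holes -> [(8, 3), (9, 3), (14, 3), (15, 3)]
Unfold 2 (reflect across v@3): 8 holes -> [(8, 2), (8, 3), (9, 2), (9, 3), (14, 2), (14, 3), (15, 2), (15, 3)]
Unfold 3 (reflect across v@2): 16 holes -> [(8, 0), (8, 1), (8, 2), (8, 3), (9, 0), (9, 1), (9, 2), (9, 3), (14, 0), (14, 1), (14, 2), (14, 3), (15, 0), (15, 1), (15, 2), (15, 3)]
Unfold 4 (reflect across h@8): 32 holes -> [(0, 0), (0, 1), (0, 2), (0, 3), (1, 0), (1, 1), (1, 2), (1, 3), (6, 0), (6, 1), (6, 2), (6, 3), (7, 0), (7, 1), (7, 2), (7, 3), (8, 0), (8, 1), (8, 2), (8, 3), (9, 0), (9, 1), (9, 2), (9, 3), (14, 0), (14, 1), (14, 2), (14, 3), (15, 0), (15, 1), (15, 2), (15, 3)]
Unfold 5 (reflect across v@4): 64 holes -> [(0, 0), (0, 1), (0, 2), (0, 3), (0, 4), (0, 5), (0, 6), (0, 7), (1, 0), (1, 1), (1, 2), (1, 3), (1, 4), (1, 5), (1, 6), (1, 7), (6, 0), (6, 1), (6, 2), (6, 3), (6, 4), (6, 5), (6, 6), (6, 7), (7, 0), (7, 1), (7, 2), (7, 3), (7, 4), (7, 5), (7, 6), (7, 7), (8, 0), (8, 1), (8, 2), (8, 3), (8, 4), (8, 5), (8, 6), (8, 7), (9, 0), (9, 1), (9, 2), (9, 3), (9, 4), (9, 5), (9, 6), (9, 7), (14, 0), (14, 1), (14, 2), (14, 3), (14, 4), (14, 5), (14, 6), (14, 7), (15, 0), (15, 1), (15, 2), (15, 3), (15, 4), (15, 5), (15, 6), (15, 7)]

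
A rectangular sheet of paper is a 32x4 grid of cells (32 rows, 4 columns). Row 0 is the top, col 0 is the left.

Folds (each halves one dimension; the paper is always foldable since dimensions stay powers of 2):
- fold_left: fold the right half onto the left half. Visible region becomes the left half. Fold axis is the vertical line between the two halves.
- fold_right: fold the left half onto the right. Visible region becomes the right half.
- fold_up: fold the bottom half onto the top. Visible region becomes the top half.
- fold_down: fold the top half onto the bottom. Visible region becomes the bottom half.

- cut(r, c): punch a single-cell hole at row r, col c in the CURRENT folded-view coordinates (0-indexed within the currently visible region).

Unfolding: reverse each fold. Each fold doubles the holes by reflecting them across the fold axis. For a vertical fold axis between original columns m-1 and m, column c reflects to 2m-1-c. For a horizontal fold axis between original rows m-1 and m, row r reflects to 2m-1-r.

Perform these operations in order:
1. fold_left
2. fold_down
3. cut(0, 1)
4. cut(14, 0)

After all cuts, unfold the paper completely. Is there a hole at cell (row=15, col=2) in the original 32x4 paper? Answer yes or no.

Op 1 fold_left: fold axis v@2; visible region now rows[0,32) x cols[0,2) = 32x2
Op 2 fold_down: fold axis h@16; visible region now rows[16,32) x cols[0,2) = 16x2
Op 3 cut(0, 1): punch at orig (16,1); cuts so far [(16, 1)]; region rows[16,32) x cols[0,2) = 16x2
Op 4 cut(14, 0): punch at orig (30,0); cuts so far [(16, 1), (30, 0)]; region rows[16,32) x cols[0,2) = 16x2
Unfold 1 (reflect across h@16): 4 holes -> [(1, 0), (15, 1), (16, 1), (30, 0)]
Unfold 2 (reflect across v@2): 8 holes -> [(1, 0), (1, 3), (15, 1), (15, 2), (16, 1), (16, 2), (30, 0), (30, 3)]
Holes: [(1, 0), (1, 3), (15, 1), (15, 2), (16, 1), (16, 2), (30, 0), (30, 3)]

Answer: yes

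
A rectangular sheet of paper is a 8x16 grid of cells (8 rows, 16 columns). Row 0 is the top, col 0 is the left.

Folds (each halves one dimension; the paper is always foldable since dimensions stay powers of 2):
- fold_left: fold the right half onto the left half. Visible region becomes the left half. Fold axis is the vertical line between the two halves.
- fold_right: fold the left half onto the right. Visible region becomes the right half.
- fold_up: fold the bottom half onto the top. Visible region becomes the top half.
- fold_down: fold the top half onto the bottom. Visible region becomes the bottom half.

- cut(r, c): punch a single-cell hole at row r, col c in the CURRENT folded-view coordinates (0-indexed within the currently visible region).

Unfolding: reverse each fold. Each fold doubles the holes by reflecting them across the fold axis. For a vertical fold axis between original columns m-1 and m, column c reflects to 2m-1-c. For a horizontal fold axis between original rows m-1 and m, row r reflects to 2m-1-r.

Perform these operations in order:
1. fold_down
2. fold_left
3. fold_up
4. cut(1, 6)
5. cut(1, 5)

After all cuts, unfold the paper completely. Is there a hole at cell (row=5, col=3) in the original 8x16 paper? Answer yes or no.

Answer: no

Derivation:
Op 1 fold_down: fold axis h@4; visible region now rows[4,8) x cols[0,16) = 4x16
Op 2 fold_left: fold axis v@8; visible region now rows[4,8) x cols[0,8) = 4x8
Op 3 fold_up: fold axis h@6; visible region now rows[4,6) x cols[0,8) = 2x8
Op 4 cut(1, 6): punch at orig (5,6); cuts so far [(5, 6)]; region rows[4,6) x cols[0,8) = 2x8
Op 5 cut(1, 5): punch at orig (5,5); cuts so far [(5, 5), (5, 6)]; region rows[4,6) x cols[0,8) = 2x8
Unfold 1 (reflect across h@6): 4 holes -> [(5, 5), (5, 6), (6, 5), (6, 6)]
Unfold 2 (reflect across v@8): 8 holes -> [(5, 5), (5, 6), (5, 9), (5, 10), (6, 5), (6, 6), (6, 9), (6, 10)]
Unfold 3 (reflect across h@4): 16 holes -> [(1, 5), (1, 6), (1, 9), (1, 10), (2, 5), (2, 6), (2, 9), (2, 10), (5, 5), (5, 6), (5, 9), (5, 10), (6, 5), (6, 6), (6, 9), (6, 10)]
Holes: [(1, 5), (1, 6), (1, 9), (1, 10), (2, 5), (2, 6), (2, 9), (2, 10), (5, 5), (5, 6), (5, 9), (5, 10), (6, 5), (6, 6), (6, 9), (6, 10)]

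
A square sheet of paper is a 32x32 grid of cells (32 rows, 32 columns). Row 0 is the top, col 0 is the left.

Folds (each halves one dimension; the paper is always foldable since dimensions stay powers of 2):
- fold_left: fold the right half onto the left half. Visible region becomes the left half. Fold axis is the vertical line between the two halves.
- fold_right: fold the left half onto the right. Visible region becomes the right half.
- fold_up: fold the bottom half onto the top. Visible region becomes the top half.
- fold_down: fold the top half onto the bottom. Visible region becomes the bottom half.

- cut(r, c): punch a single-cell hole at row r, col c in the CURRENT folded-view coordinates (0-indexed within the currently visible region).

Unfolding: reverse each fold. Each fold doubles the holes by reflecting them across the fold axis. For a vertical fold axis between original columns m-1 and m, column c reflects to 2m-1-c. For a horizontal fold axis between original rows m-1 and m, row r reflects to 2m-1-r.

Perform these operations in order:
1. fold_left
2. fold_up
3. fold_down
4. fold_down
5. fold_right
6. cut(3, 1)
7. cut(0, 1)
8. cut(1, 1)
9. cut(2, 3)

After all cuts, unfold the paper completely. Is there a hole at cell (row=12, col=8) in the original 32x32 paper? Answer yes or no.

Answer: no

Derivation:
Op 1 fold_left: fold axis v@16; visible region now rows[0,32) x cols[0,16) = 32x16
Op 2 fold_up: fold axis h@16; visible region now rows[0,16) x cols[0,16) = 16x16
Op 3 fold_down: fold axis h@8; visible region now rows[8,16) x cols[0,16) = 8x16
Op 4 fold_down: fold axis h@12; visible region now rows[12,16) x cols[0,16) = 4x16
Op 5 fold_right: fold axis v@8; visible region now rows[12,16) x cols[8,16) = 4x8
Op 6 cut(3, 1): punch at orig (15,9); cuts so far [(15, 9)]; region rows[12,16) x cols[8,16) = 4x8
Op 7 cut(0, 1): punch at orig (12,9); cuts so far [(12, 9), (15, 9)]; region rows[12,16) x cols[8,16) = 4x8
Op 8 cut(1, 1): punch at orig (13,9); cuts so far [(12, 9), (13, 9), (15, 9)]; region rows[12,16) x cols[8,16) = 4x8
Op 9 cut(2, 3): punch at orig (14,11); cuts so far [(12, 9), (13, 9), (14, 11), (15, 9)]; region rows[12,16) x cols[8,16) = 4x8
Unfold 1 (reflect across v@8): 8 holes -> [(12, 6), (12, 9), (13, 6), (13, 9), (14, 4), (14, 11), (15, 6), (15, 9)]
Unfold 2 (reflect across h@12): 16 holes -> [(8, 6), (8, 9), (9, 4), (9, 11), (10, 6), (10, 9), (11, 6), (11, 9), (12, 6), (12, 9), (13, 6), (13, 9), (14, 4), (14, 11), (15, 6), (15, 9)]
Unfold 3 (reflect across h@8): 32 holes -> [(0, 6), (0, 9), (1, 4), (1, 11), (2, 6), (2, 9), (3, 6), (3, 9), (4, 6), (4, 9), (5, 6), (5, 9), (6, 4), (6, 11), (7, 6), (7, 9), (8, 6), (8, 9), (9, 4), (9, 11), (10, 6), (10, 9), (11, 6), (11, 9), (12, 6), (12, 9), (13, 6), (13, 9), (14, 4), (14, 11), (15, 6), (15, 9)]
Unfold 4 (reflect across h@16): 64 holes -> [(0, 6), (0, 9), (1, 4), (1, 11), (2, 6), (2, 9), (3, 6), (3, 9), (4, 6), (4, 9), (5, 6), (5, 9), (6, 4), (6, 11), (7, 6), (7, 9), (8, 6), (8, 9), (9, 4), (9, 11), (10, 6), (10, 9), (11, 6), (11, 9), (12, 6), (12, 9), (13, 6), (13, 9), (14, 4), (14, 11), (15, 6), (15, 9), (16, 6), (16, 9), (17, 4), (17, 11), (18, 6), (18, 9), (19, 6), (19, 9), (20, 6), (20, 9), (21, 6), (21, 9), (22, 4), (22, 11), (23, 6), (23, 9), (24, 6), (24, 9), (25, 4), (25, 11), (26, 6), (26, 9), (27, 6), (27, 9), (28, 6), (28, 9), (29, 6), (29, 9), (30, 4), (30, 11), (31, 6), (31, 9)]
Unfold 5 (reflect across v@16): 128 holes -> [(0, 6), (0, 9), (0, 22), (0, 25), (1, 4), (1, 11), (1, 20), (1, 27), (2, 6), (2, 9), (2, 22), (2, 25), (3, 6), (3, 9), (3, 22), (3, 25), (4, 6), (4, 9), (4, 22), (4, 25), (5, 6), (5, 9), (5, 22), (5, 25), (6, 4), (6, 11), (6, 20), (6, 27), (7, 6), (7, 9), (7, 22), (7, 25), (8, 6), (8, 9), (8, 22), (8, 25), (9, 4), (9, 11), (9, 20), (9, 27), (10, 6), (10, 9), (10, 22), (10, 25), (11, 6), (11, 9), (11, 22), (11, 25), (12, 6), (12, 9), (12, 22), (12, 25), (13, 6), (13, 9), (13, 22), (13, 25), (14, 4), (14, 11), (14, 20), (14, 27), (15, 6), (15, 9), (15, 22), (15, 25), (16, 6), (16, 9), (16, 22), (16, 25), (17, 4), (17, 11), (17, 20), (17, 27), (18, 6), (18, 9), (18, 22), (18, 25), (19, 6), (19, 9), (19, 22), (19, 25), (20, 6), (20, 9), (20, 22), (20, 25), (21, 6), (21, 9), (21, 22), (21, 25), (22, 4), (22, 11), (22, 20), (22, 27), (23, 6), (23, 9), (23, 22), (23, 25), (24, 6), (24, 9), (24, 22), (24, 25), (25, 4), (25, 11), (25, 20), (25, 27), (26, 6), (26, 9), (26, 22), (26, 25), (27, 6), (27, 9), (27, 22), (27, 25), (28, 6), (28, 9), (28, 22), (28, 25), (29, 6), (29, 9), (29, 22), (29, 25), (30, 4), (30, 11), (30, 20), (30, 27), (31, 6), (31, 9), (31, 22), (31, 25)]
Holes: [(0, 6), (0, 9), (0, 22), (0, 25), (1, 4), (1, 11), (1, 20), (1, 27), (2, 6), (2, 9), (2, 22), (2, 25), (3, 6), (3, 9), (3, 22), (3, 25), (4, 6), (4, 9), (4, 22), (4, 25), (5, 6), (5, 9), (5, 22), (5, 25), (6, 4), (6, 11), (6, 20), (6, 27), (7, 6), (7, 9), (7, 22), (7, 25), (8, 6), (8, 9), (8, 22), (8, 25), (9, 4), (9, 11), (9, 20), (9, 27), (10, 6), (10, 9), (10, 22), (10, 25), (11, 6), (11, 9), (11, 22), (11, 25), (12, 6), (12, 9), (12, 22), (12, 25), (13, 6), (13, 9), (13, 22), (13, 25), (14, 4), (14, 11), (14, 20), (14, 27), (15, 6), (15, 9), (15, 22), (15, 25), (16, 6), (16, 9), (16, 22), (16, 25), (17, 4), (17, 11), (17, 20), (17, 27), (18, 6), (18, 9), (18, 22), (18, 25), (19, 6), (19, 9), (19, 22), (19, 25), (20, 6), (20, 9), (20, 22), (20, 25), (21, 6), (21, 9), (21, 22), (21, 25), (22, 4), (22, 11), (22, 20), (22, 27), (23, 6), (23, 9), (23, 22), (23, 25), (24, 6), (24, 9), (24, 22), (24, 25), (25, 4), (25, 11), (25, 20), (25, 27), (26, 6), (26, 9), (26, 22), (26, 25), (27, 6), (27, 9), (27, 22), (27, 25), (28, 6), (28, 9), (28, 22), (28, 25), (29, 6), (29, 9), (29, 22), (29, 25), (30, 4), (30, 11), (30, 20), (30, 27), (31, 6), (31, 9), (31, 22), (31, 25)]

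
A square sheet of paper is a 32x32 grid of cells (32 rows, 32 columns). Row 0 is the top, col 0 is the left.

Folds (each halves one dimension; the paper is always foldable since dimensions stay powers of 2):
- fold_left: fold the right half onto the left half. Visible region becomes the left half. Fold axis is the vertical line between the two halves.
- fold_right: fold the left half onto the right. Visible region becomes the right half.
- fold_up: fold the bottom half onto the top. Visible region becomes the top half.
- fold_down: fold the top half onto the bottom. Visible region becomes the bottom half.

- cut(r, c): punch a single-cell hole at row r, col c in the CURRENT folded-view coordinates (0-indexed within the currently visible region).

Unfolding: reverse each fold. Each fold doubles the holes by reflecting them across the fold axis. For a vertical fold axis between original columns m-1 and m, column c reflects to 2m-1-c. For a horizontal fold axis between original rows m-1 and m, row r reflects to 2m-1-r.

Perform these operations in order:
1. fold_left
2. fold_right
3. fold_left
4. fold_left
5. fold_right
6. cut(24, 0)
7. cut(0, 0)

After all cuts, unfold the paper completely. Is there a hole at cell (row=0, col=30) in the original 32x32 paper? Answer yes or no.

Op 1 fold_left: fold axis v@16; visible region now rows[0,32) x cols[0,16) = 32x16
Op 2 fold_right: fold axis v@8; visible region now rows[0,32) x cols[8,16) = 32x8
Op 3 fold_left: fold axis v@12; visible region now rows[0,32) x cols[8,12) = 32x4
Op 4 fold_left: fold axis v@10; visible region now rows[0,32) x cols[8,10) = 32x2
Op 5 fold_right: fold axis v@9; visible region now rows[0,32) x cols[9,10) = 32x1
Op 6 cut(24, 0): punch at orig (24,9); cuts so far [(24, 9)]; region rows[0,32) x cols[9,10) = 32x1
Op 7 cut(0, 0): punch at orig (0,9); cuts so far [(0, 9), (24, 9)]; region rows[0,32) x cols[9,10) = 32x1
Unfold 1 (reflect across v@9): 4 holes -> [(0, 8), (0, 9), (24, 8), (24, 9)]
Unfold 2 (reflect across v@10): 8 holes -> [(0, 8), (0, 9), (0, 10), (0, 11), (24, 8), (24, 9), (24, 10), (24, 11)]
Unfold 3 (reflect across v@12): 16 holes -> [(0, 8), (0, 9), (0, 10), (0, 11), (0, 12), (0, 13), (0, 14), (0, 15), (24, 8), (24, 9), (24, 10), (24, 11), (24, 12), (24, 13), (24, 14), (24, 15)]
Unfold 4 (reflect across v@8): 32 holes -> [(0, 0), (0, 1), (0, 2), (0, 3), (0, 4), (0, 5), (0, 6), (0, 7), (0, 8), (0, 9), (0, 10), (0, 11), (0, 12), (0, 13), (0, 14), (0, 15), (24, 0), (24, 1), (24, 2), (24, 3), (24, 4), (24, 5), (24, 6), (24, 7), (24, 8), (24, 9), (24, 10), (24, 11), (24, 12), (24, 13), (24, 14), (24, 15)]
Unfold 5 (reflect across v@16): 64 holes -> [(0, 0), (0, 1), (0, 2), (0, 3), (0, 4), (0, 5), (0, 6), (0, 7), (0, 8), (0, 9), (0, 10), (0, 11), (0, 12), (0, 13), (0, 14), (0, 15), (0, 16), (0, 17), (0, 18), (0, 19), (0, 20), (0, 21), (0, 22), (0, 23), (0, 24), (0, 25), (0, 26), (0, 27), (0, 28), (0, 29), (0, 30), (0, 31), (24, 0), (24, 1), (24, 2), (24, 3), (24, 4), (24, 5), (24, 6), (24, 7), (24, 8), (24, 9), (24, 10), (24, 11), (24, 12), (24, 13), (24, 14), (24, 15), (24, 16), (24, 17), (24, 18), (24, 19), (24, 20), (24, 21), (24, 22), (24, 23), (24, 24), (24, 25), (24, 26), (24, 27), (24, 28), (24, 29), (24, 30), (24, 31)]
Holes: [(0, 0), (0, 1), (0, 2), (0, 3), (0, 4), (0, 5), (0, 6), (0, 7), (0, 8), (0, 9), (0, 10), (0, 11), (0, 12), (0, 13), (0, 14), (0, 15), (0, 16), (0, 17), (0, 18), (0, 19), (0, 20), (0, 21), (0, 22), (0, 23), (0, 24), (0, 25), (0, 26), (0, 27), (0, 28), (0, 29), (0, 30), (0, 31), (24, 0), (24, 1), (24, 2), (24, 3), (24, 4), (24, 5), (24, 6), (24, 7), (24, 8), (24, 9), (24, 10), (24, 11), (24, 12), (24, 13), (24, 14), (24, 15), (24, 16), (24, 17), (24, 18), (24, 19), (24, 20), (24, 21), (24, 22), (24, 23), (24, 24), (24, 25), (24, 26), (24, 27), (24, 28), (24, 29), (24, 30), (24, 31)]

Answer: yes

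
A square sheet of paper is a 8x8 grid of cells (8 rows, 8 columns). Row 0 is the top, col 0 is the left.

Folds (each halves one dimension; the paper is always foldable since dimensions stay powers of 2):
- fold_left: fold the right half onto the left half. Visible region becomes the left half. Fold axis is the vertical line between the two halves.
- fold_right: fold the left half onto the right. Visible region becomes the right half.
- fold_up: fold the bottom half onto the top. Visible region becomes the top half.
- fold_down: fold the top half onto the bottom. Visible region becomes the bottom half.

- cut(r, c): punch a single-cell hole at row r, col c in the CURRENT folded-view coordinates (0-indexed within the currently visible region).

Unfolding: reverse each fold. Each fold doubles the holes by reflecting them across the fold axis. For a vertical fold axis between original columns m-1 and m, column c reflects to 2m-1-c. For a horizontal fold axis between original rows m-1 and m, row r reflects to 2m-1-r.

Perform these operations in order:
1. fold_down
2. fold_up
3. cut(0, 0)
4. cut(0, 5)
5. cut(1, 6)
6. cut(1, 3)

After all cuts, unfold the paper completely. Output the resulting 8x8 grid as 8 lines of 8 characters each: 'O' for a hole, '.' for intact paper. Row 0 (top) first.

Answer: O....O..
...O..O.
...O..O.
O....O..
O....O..
...O..O.
...O..O.
O....O..

Derivation:
Op 1 fold_down: fold axis h@4; visible region now rows[4,8) x cols[0,8) = 4x8
Op 2 fold_up: fold axis h@6; visible region now rows[4,6) x cols[0,8) = 2x8
Op 3 cut(0, 0): punch at orig (4,0); cuts so far [(4, 0)]; region rows[4,6) x cols[0,8) = 2x8
Op 4 cut(0, 5): punch at orig (4,5); cuts so far [(4, 0), (4, 5)]; region rows[4,6) x cols[0,8) = 2x8
Op 5 cut(1, 6): punch at orig (5,6); cuts so far [(4, 0), (4, 5), (5, 6)]; region rows[4,6) x cols[0,8) = 2x8
Op 6 cut(1, 3): punch at orig (5,3); cuts so far [(4, 0), (4, 5), (5, 3), (5, 6)]; region rows[4,6) x cols[0,8) = 2x8
Unfold 1 (reflect across h@6): 8 holes -> [(4, 0), (4, 5), (5, 3), (5, 6), (6, 3), (6, 6), (7, 0), (7, 5)]
Unfold 2 (reflect across h@4): 16 holes -> [(0, 0), (0, 5), (1, 3), (1, 6), (2, 3), (2, 6), (3, 0), (3, 5), (4, 0), (4, 5), (5, 3), (5, 6), (6, 3), (6, 6), (7, 0), (7, 5)]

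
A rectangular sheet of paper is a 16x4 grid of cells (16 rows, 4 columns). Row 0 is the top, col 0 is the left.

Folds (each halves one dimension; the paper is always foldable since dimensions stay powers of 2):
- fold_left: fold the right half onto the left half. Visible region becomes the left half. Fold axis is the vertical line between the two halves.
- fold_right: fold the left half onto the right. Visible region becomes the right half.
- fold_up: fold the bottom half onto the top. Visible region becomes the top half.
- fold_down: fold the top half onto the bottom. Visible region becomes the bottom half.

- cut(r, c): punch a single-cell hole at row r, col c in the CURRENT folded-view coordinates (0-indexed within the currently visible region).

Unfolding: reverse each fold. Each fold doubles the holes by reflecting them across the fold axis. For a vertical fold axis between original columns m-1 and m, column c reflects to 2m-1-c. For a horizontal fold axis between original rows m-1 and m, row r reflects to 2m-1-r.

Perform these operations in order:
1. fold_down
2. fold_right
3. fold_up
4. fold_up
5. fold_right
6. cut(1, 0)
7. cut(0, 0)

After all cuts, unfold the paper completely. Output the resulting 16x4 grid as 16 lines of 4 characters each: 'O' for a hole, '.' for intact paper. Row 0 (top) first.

Op 1 fold_down: fold axis h@8; visible region now rows[8,16) x cols[0,4) = 8x4
Op 2 fold_right: fold axis v@2; visible region now rows[8,16) x cols[2,4) = 8x2
Op 3 fold_up: fold axis h@12; visible region now rows[8,12) x cols[2,4) = 4x2
Op 4 fold_up: fold axis h@10; visible region now rows[8,10) x cols[2,4) = 2x2
Op 5 fold_right: fold axis v@3; visible region now rows[8,10) x cols[3,4) = 2x1
Op 6 cut(1, 0): punch at orig (9,3); cuts so far [(9, 3)]; region rows[8,10) x cols[3,4) = 2x1
Op 7 cut(0, 0): punch at orig (8,3); cuts so far [(8, 3), (9, 3)]; region rows[8,10) x cols[3,4) = 2x1
Unfold 1 (reflect across v@3): 4 holes -> [(8, 2), (8, 3), (9, 2), (9, 3)]
Unfold 2 (reflect across h@10): 8 holes -> [(8, 2), (8, 3), (9, 2), (9, 3), (10, 2), (10, 3), (11, 2), (11, 3)]
Unfold 3 (reflect across h@12): 16 holes -> [(8, 2), (8, 3), (9, 2), (9, 3), (10, 2), (10, 3), (11, 2), (11, 3), (12, 2), (12, 3), (13, 2), (13, 3), (14, 2), (14, 3), (15, 2), (15, 3)]
Unfold 4 (reflect across v@2): 32 holes -> [(8, 0), (8, 1), (8, 2), (8, 3), (9, 0), (9, 1), (9, 2), (9, 3), (10, 0), (10, 1), (10, 2), (10, 3), (11, 0), (11, 1), (11, 2), (11, 3), (12, 0), (12, 1), (12, 2), (12, 3), (13, 0), (13, 1), (13, 2), (13, 3), (14, 0), (14, 1), (14, 2), (14, 3), (15, 0), (15, 1), (15, 2), (15, 3)]
Unfold 5 (reflect across h@8): 64 holes -> [(0, 0), (0, 1), (0, 2), (0, 3), (1, 0), (1, 1), (1, 2), (1, 3), (2, 0), (2, 1), (2, 2), (2, 3), (3, 0), (3, 1), (3, 2), (3, 3), (4, 0), (4, 1), (4, 2), (4, 3), (5, 0), (5, 1), (5, 2), (5, 3), (6, 0), (6, 1), (6, 2), (6, 3), (7, 0), (7, 1), (7, 2), (7, 3), (8, 0), (8, 1), (8, 2), (8, 3), (9, 0), (9, 1), (9, 2), (9, 3), (10, 0), (10, 1), (10, 2), (10, 3), (11, 0), (11, 1), (11, 2), (11, 3), (12, 0), (12, 1), (12, 2), (12, 3), (13, 0), (13, 1), (13, 2), (13, 3), (14, 0), (14, 1), (14, 2), (14, 3), (15, 0), (15, 1), (15, 2), (15, 3)]

Answer: OOOO
OOOO
OOOO
OOOO
OOOO
OOOO
OOOO
OOOO
OOOO
OOOO
OOOO
OOOO
OOOO
OOOO
OOOO
OOOO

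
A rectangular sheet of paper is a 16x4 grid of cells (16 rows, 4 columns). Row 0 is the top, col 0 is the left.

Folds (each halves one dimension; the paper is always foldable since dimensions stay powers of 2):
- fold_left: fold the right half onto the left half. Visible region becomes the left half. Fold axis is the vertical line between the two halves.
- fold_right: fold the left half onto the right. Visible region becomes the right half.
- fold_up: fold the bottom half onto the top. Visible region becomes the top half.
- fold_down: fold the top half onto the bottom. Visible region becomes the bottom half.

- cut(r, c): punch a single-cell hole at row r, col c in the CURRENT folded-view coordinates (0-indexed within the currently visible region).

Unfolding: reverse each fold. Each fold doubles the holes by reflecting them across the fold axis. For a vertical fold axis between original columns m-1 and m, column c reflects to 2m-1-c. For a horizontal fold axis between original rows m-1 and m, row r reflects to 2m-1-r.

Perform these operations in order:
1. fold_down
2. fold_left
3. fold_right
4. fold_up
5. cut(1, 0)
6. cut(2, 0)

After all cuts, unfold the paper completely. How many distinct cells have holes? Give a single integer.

Op 1 fold_down: fold axis h@8; visible region now rows[8,16) x cols[0,4) = 8x4
Op 2 fold_left: fold axis v@2; visible region now rows[8,16) x cols[0,2) = 8x2
Op 3 fold_right: fold axis v@1; visible region now rows[8,16) x cols[1,2) = 8x1
Op 4 fold_up: fold axis h@12; visible region now rows[8,12) x cols[1,2) = 4x1
Op 5 cut(1, 0): punch at orig (9,1); cuts so far [(9, 1)]; region rows[8,12) x cols[1,2) = 4x1
Op 6 cut(2, 0): punch at orig (10,1); cuts so far [(9, 1), (10, 1)]; region rows[8,12) x cols[1,2) = 4x1
Unfold 1 (reflect across h@12): 4 holes -> [(9, 1), (10, 1), (13, 1), (14, 1)]
Unfold 2 (reflect across v@1): 8 holes -> [(9, 0), (9, 1), (10, 0), (10, 1), (13, 0), (13, 1), (14, 0), (14, 1)]
Unfold 3 (reflect across v@2): 16 holes -> [(9, 0), (9, 1), (9, 2), (9, 3), (10, 0), (10, 1), (10, 2), (10, 3), (13, 0), (13, 1), (13, 2), (13, 3), (14, 0), (14, 1), (14, 2), (14, 3)]
Unfold 4 (reflect across h@8): 32 holes -> [(1, 0), (1, 1), (1, 2), (1, 3), (2, 0), (2, 1), (2, 2), (2, 3), (5, 0), (5, 1), (5, 2), (5, 3), (6, 0), (6, 1), (6, 2), (6, 3), (9, 0), (9, 1), (9, 2), (9, 3), (10, 0), (10, 1), (10, 2), (10, 3), (13, 0), (13, 1), (13, 2), (13, 3), (14, 0), (14, 1), (14, 2), (14, 3)]

Answer: 32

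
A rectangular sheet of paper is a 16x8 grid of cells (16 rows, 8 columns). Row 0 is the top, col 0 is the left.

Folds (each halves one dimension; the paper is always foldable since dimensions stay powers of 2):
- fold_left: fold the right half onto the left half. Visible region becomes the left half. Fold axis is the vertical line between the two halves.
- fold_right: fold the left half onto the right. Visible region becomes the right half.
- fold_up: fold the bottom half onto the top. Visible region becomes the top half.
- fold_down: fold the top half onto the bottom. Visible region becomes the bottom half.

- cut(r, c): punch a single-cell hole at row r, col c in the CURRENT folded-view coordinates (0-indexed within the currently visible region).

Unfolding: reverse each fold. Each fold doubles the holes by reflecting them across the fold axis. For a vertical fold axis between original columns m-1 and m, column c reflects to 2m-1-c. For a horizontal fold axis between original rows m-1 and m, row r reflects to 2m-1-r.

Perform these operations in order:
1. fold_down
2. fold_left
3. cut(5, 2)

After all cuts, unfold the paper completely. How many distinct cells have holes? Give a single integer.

Op 1 fold_down: fold axis h@8; visible region now rows[8,16) x cols[0,8) = 8x8
Op 2 fold_left: fold axis v@4; visible region now rows[8,16) x cols[0,4) = 8x4
Op 3 cut(5, 2): punch at orig (13,2); cuts so far [(13, 2)]; region rows[8,16) x cols[0,4) = 8x4
Unfold 1 (reflect across v@4): 2 holes -> [(13, 2), (13, 5)]
Unfold 2 (reflect across h@8): 4 holes -> [(2, 2), (2, 5), (13, 2), (13, 5)]

Answer: 4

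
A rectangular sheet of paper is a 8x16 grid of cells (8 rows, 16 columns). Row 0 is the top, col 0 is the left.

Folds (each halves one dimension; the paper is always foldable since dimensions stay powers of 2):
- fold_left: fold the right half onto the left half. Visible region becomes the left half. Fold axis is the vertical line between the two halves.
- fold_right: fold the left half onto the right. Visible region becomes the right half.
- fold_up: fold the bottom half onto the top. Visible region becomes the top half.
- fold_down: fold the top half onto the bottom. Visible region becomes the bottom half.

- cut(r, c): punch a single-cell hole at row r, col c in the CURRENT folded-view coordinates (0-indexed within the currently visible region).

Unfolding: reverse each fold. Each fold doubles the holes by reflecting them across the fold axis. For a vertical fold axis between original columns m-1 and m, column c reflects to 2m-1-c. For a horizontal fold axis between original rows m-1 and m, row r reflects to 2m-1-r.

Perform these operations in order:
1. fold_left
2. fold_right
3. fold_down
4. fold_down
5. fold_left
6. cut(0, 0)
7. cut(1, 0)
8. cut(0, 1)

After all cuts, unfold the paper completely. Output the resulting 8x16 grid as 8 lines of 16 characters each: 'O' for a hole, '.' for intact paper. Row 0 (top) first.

Op 1 fold_left: fold axis v@8; visible region now rows[0,8) x cols[0,8) = 8x8
Op 2 fold_right: fold axis v@4; visible region now rows[0,8) x cols[4,8) = 8x4
Op 3 fold_down: fold axis h@4; visible region now rows[4,8) x cols[4,8) = 4x4
Op 4 fold_down: fold axis h@6; visible region now rows[6,8) x cols[4,8) = 2x4
Op 5 fold_left: fold axis v@6; visible region now rows[6,8) x cols[4,6) = 2x2
Op 6 cut(0, 0): punch at orig (6,4); cuts so far [(6, 4)]; region rows[6,8) x cols[4,6) = 2x2
Op 7 cut(1, 0): punch at orig (7,4); cuts so far [(6, 4), (7, 4)]; region rows[6,8) x cols[4,6) = 2x2
Op 8 cut(0, 1): punch at orig (6,5); cuts so far [(6, 4), (6, 5), (7, 4)]; region rows[6,8) x cols[4,6) = 2x2
Unfold 1 (reflect across v@6): 6 holes -> [(6, 4), (6, 5), (6, 6), (6, 7), (7, 4), (7, 7)]
Unfold 2 (reflect across h@6): 12 holes -> [(4, 4), (4, 7), (5, 4), (5, 5), (5, 6), (5, 7), (6, 4), (6, 5), (6, 6), (6, 7), (7, 4), (7, 7)]
Unfold 3 (reflect across h@4): 24 holes -> [(0, 4), (0, 7), (1, 4), (1, 5), (1, 6), (1, 7), (2, 4), (2, 5), (2, 6), (2, 7), (3, 4), (3, 7), (4, 4), (4, 7), (5, 4), (5, 5), (5, 6), (5, 7), (6, 4), (6, 5), (6, 6), (6, 7), (7, 4), (7, 7)]
Unfold 4 (reflect across v@4): 48 holes -> [(0, 0), (0, 3), (0, 4), (0, 7), (1, 0), (1, 1), (1, 2), (1, 3), (1, 4), (1, 5), (1, 6), (1, 7), (2, 0), (2, 1), (2, 2), (2, 3), (2, 4), (2, 5), (2, 6), (2, 7), (3, 0), (3, 3), (3, 4), (3, 7), (4, 0), (4, 3), (4, 4), (4, 7), (5, 0), (5, 1), (5, 2), (5, 3), (5, 4), (5, 5), (5, 6), (5, 7), (6, 0), (6, 1), (6, 2), (6, 3), (6, 4), (6, 5), (6, 6), (6, 7), (7, 0), (7, 3), (7, 4), (7, 7)]
Unfold 5 (reflect across v@8): 96 holes -> [(0, 0), (0, 3), (0, 4), (0, 7), (0, 8), (0, 11), (0, 12), (0, 15), (1, 0), (1, 1), (1, 2), (1, 3), (1, 4), (1, 5), (1, 6), (1, 7), (1, 8), (1, 9), (1, 10), (1, 11), (1, 12), (1, 13), (1, 14), (1, 15), (2, 0), (2, 1), (2, 2), (2, 3), (2, 4), (2, 5), (2, 6), (2, 7), (2, 8), (2, 9), (2, 10), (2, 11), (2, 12), (2, 13), (2, 14), (2, 15), (3, 0), (3, 3), (3, 4), (3, 7), (3, 8), (3, 11), (3, 12), (3, 15), (4, 0), (4, 3), (4, 4), (4, 7), (4, 8), (4, 11), (4, 12), (4, 15), (5, 0), (5, 1), (5, 2), (5, 3), (5, 4), (5, 5), (5, 6), (5, 7), (5, 8), (5, 9), (5, 10), (5, 11), (5, 12), (5, 13), (5, 14), (5, 15), (6, 0), (6, 1), (6, 2), (6, 3), (6, 4), (6, 5), (6, 6), (6, 7), (6, 8), (6, 9), (6, 10), (6, 11), (6, 12), (6, 13), (6, 14), (6, 15), (7, 0), (7, 3), (7, 4), (7, 7), (7, 8), (7, 11), (7, 12), (7, 15)]

Answer: O..OO..OO..OO..O
OOOOOOOOOOOOOOOO
OOOOOOOOOOOOOOOO
O..OO..OO..OO..O
O..OO..OO..OO..O
OOOOOOOOOOOOOOOO
OOOOOOOOOOOOOOOO
O..OO..OO..OO..O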